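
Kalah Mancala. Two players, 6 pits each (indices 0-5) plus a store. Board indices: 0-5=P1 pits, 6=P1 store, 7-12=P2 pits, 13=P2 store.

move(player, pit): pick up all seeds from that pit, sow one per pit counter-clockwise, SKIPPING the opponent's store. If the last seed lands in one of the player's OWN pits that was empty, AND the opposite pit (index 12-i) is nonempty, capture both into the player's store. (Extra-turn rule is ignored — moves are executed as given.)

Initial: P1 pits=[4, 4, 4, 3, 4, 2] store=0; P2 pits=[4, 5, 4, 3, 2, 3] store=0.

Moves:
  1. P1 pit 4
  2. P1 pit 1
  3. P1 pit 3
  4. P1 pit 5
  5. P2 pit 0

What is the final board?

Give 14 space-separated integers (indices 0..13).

Move 1: P1 pit4 -> P1=[4,4,4,3,0,3](1) P2=[5,6,4,3,2,3](0)
Move 2: P1 pit1 -> P1=[4,0,5,4,1,4](1) P2=[5,6,4,3,2,3](0)
Move 3: P1 pit3 -> P1=[4,0,5,0,2,5](2) P2=[6,6,4,3,2,3](0)
Move 4: P1 pit5 -> P1=[4,0,5,0,2,0](3) P2=[7,7,5,4,2,3](0)
Move 5: P2 pit0 -> P1=[5,0,5,0,2,0](3) P2=[0,8,6,5,3,4](1)

Answer: 5 0 5 0 2 0 3 0 8 6 5 3 4 1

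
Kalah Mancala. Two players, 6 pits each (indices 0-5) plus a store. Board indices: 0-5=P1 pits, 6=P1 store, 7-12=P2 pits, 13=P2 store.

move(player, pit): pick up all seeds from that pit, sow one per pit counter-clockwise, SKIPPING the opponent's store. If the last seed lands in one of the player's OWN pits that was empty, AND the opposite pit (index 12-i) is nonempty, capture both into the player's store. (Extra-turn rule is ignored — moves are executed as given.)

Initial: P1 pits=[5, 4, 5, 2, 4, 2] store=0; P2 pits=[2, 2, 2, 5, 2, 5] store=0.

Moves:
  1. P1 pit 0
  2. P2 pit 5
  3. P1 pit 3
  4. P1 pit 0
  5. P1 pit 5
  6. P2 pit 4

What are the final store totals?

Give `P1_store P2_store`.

Move 1: P1 pit0 -> P1=[0,5,6,3,5,3](0) P2=[2,2,2,5,2,5](0)
Move 2: P2 pit5 -> P1=[1,6,7,4,5,3](0) P2=[2,2,2,5,2,0](1)
Move 3: P1 pit3 -> P1=[1,6,7,0,6,4](1) P2=[3,2,2,5,2,0](1)
Move 4: P1 pit0 -> P1=[0,7,7,0,6,4](1) P2=[3,2,2,5,2,0](1)
Move 5: P1 pit5 -> P1=[0,7,7,0,6,0](2) P2=[4,3,3,5,2,0](1)
Move 6: P2 pit4 -> P1=[0,7,7,0,6,0](2) P2=[4,3,3,5,0,1](2)

Answer: 2 2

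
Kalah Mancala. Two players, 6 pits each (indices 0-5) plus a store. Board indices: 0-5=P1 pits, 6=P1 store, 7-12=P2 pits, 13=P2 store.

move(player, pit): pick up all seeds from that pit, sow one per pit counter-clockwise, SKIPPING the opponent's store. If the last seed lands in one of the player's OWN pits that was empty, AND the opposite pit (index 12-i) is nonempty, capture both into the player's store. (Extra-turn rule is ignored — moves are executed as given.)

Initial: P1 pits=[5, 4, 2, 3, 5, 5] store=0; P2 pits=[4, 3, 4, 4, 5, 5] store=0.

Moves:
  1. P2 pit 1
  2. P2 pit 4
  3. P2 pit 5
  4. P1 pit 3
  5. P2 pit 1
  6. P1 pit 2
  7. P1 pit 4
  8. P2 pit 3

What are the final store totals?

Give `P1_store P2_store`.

Move 1: P2 pit1 -> P1=[5,4,2,3,5,5](0) P2=[4,0,5,5,6,5](0)
Move 2: P2 pit4 -> P1=[6,5,3,4,5,5](0) P2=[4,0,5,5,0,6](1)
Move 3: P2 pit5 -> P1=[7,6,4,5,6,5](0) P2=[4,0,5,5,0,0](2)
Move 4: P1 pit3 -> P1=[7,6,4,0,7,6](1) P2=[5,1,5,5,0,0](2)
Move 5: P2 pit1 -> P1=[7,6,4,0,7,6](1) P2=[5,0,6,5,0,0](2)
Move 6: P1 pit2 -> P1=[7,6,0,1,8,7](2) P2=[5,0,6,5,0,0](2)
Move 7: P1 pit4 -> P1=[7,6,0,1,0,8](3) P2=[6,1,7,6,1,1](2)
Move 8: P2 pit3 -> P1=[8,7,1,1,0,8](3) P2=[6,1,7,0,2,2](3)

Answer: 3 3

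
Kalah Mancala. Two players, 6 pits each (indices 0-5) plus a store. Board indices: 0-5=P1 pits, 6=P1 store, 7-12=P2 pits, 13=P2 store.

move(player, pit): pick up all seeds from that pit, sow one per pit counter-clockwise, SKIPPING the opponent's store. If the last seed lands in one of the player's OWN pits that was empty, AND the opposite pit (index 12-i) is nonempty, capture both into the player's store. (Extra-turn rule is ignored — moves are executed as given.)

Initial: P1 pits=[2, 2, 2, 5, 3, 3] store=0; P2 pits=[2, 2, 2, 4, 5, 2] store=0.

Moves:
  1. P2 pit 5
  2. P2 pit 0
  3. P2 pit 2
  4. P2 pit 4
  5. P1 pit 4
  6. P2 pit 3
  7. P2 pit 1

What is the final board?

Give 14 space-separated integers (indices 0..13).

Answer: 2 4 3 6 0 4 1 1 0 1 1 2 2 7

Derivation:
Move 1: P2 pit5 -> P1=[3,2,2,5,3,3](0) P2=[2,2,2,4,5,0](1)
Move 2: P2 pit0 -> P1=[3,2,2,5,3,3](0) P2=[0,3,3,4,5,0](1)
Move 3: P2 pit2 -> P1=[0,2,2,5,3,3](0) P2=[0,3,0,5,6,0](5)
Move 4: P2 pit4 -> P1=[1,3,3,6,3,3](0) P2=[0,3,0,5,0,1](6)
Move 5: P1 pit4 -> P1=[1,3,3,6,0,4](1) P2=[1,3,0,5,0,1](6)
Move 6: P2 pit3 -> P1=[2,4,3,6,0,4](1) P2=[1,3,0,0,1,2](7)
Move 7: P2 pit1 -> P1=[2,4,3,6,0,4](1) P2=[1,0,1,1,2,2](7)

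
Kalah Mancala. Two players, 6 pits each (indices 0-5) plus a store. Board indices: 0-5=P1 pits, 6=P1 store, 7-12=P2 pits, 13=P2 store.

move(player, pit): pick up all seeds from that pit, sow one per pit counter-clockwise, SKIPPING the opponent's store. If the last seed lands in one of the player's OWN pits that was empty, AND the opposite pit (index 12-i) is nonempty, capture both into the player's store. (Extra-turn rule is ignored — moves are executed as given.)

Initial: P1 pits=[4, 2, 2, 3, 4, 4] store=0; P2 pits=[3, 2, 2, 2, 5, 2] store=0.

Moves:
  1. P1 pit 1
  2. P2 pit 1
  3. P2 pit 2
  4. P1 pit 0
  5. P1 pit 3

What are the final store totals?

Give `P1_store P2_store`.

Move 1: P1 pit1 -> P1=[4,0,3,4,4,4](0) P2=[3,2,2,2,5,2](0)
Move 2: P2 pit1 -> P1=[4,0,3,4,4,4](0) P2=[3,0,3,3,5,2](0)
Move 3: P2 pit2 -> P1=[4,0,3,4,4,4](0) P2=[3,0,0,4,6,3](0)
Move 4: P1 pit0 -> P1=[0,1,4,5,5,4](0) P2=[3,0,0,4,6,3](0)
Move 5: P1 pit3 -> P1=[0,1,4,0,6,5](1) P2=[4,1,0,4,6,3](0)

Answer: 1 0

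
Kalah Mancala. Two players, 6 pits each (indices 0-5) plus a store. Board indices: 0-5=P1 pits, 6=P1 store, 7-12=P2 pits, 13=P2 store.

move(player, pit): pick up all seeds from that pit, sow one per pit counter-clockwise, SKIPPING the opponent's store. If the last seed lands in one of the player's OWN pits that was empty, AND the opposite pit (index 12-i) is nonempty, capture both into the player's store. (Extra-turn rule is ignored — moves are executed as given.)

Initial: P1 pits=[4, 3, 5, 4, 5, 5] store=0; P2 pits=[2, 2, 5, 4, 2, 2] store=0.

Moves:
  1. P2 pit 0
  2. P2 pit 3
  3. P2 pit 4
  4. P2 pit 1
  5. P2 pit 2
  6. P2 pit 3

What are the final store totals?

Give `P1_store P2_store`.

Answer: 0 7

Derivation:
Move 1: P2 pit0 -> P1=[4,3,5,4,5,5](0) P2=[0,3,6,4,2,2](0)
Move 2: P2 pit3 -> P1=[5,3,5,4,5,5](0) P2=[0,3,6,0,3,3](1)
Move 3: P2 pit4 -> P1=[6,3,5,4,5,5](0) P2=[0,3,6,0,0,4](2)
Move 4: P2 pit1 -> P1=[6,0,5,4,5,5](0) P2=[0,0,7,1,0,4](6)
Move 5: P2 pit2 -> P1=[7,1,6,4,5,5](0) P2=[0,0,0,2,1,5](7)
Move 6: P2 pit3 -> P1=[7,1,6,4,5,5](0) P2=[0,0,0,0,2,6](7)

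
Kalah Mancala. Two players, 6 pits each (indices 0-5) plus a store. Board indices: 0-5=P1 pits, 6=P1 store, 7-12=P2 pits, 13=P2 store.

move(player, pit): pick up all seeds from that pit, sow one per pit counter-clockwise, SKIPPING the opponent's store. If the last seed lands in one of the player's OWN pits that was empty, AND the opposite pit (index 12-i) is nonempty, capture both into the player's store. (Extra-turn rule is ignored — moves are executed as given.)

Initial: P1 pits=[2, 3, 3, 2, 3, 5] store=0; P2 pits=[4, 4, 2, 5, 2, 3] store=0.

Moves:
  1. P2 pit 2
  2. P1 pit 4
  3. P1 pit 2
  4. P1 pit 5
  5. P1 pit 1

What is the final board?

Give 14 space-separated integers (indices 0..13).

Move 1: P2 pit2 -> P1=[2,3,3,2,3,5](0) P2=[4,4,0,6,3,3](0)
Move 2: P1 pit4 -> P1=[2,3,3,2,0,6](1) P2=[5,4,0,6,3,3](0)
Move 3: P1 pit2 -> P1=[2,3,0,3,1,7](1) P2=[5,4,0,6,3,3](0)
Move 4: P1 pit5 -> P1=[2,3,0,3,1,0](2) P2=[6,5,1,7,4,4](0)
Move 5: P1 pit1 -> P1=[2,0,1,4,2,0](2) P2=[6,5,1,7,4,4](0)

Answer: 2 0 1 4 2 0 2 6 5 1 7 4 4 0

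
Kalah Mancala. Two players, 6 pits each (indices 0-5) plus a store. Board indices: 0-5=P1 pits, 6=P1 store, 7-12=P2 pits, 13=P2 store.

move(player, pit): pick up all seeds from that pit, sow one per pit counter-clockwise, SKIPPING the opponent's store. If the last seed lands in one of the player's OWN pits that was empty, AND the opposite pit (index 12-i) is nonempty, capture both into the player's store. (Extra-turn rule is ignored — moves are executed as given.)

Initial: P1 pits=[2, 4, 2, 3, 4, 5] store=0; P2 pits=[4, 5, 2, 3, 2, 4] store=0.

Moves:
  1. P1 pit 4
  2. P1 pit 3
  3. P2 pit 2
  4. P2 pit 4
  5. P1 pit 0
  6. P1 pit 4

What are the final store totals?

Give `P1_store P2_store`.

Move 1: P1 pit4 -> P1=[2,4,2,3,0,6](1) P2=[5,6,2,3,2,4](0)
Move 2: P1 pit3 -> P1=[2,4,2,0,1,7](2) P2=[5,6,2,3,2,4](0)
Move 3: P2 pit2 -> P1=[2,4,2,0,1,7](2) P2=[5,6,0,4,3,4](0)
Move 4: P2 pit4 -> P1=[3,4,2,0,1,7](2) P2=[5,6,0,4,0,5](1)
Move 5: P1 pit0 -> P1=[0,5,3,1,1,7](2) P2=[5,6,0,4,0,5](1)
Move 6: P1 pit4 -> P1=[0,5,3,1,0,8](2) P2=[5,6,0,4,0,5](1)

Answer: 2 1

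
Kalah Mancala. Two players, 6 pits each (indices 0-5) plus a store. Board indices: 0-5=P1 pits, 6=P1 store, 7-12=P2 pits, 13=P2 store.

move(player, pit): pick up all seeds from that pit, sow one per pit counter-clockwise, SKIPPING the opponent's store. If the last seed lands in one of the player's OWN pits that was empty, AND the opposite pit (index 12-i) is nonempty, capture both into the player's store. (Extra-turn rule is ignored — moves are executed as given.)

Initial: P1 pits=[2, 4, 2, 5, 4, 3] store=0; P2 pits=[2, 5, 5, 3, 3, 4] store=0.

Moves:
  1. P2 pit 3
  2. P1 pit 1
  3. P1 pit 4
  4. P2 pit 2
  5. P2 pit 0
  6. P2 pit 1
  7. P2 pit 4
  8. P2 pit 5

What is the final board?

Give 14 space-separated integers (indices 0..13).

Move 1: P2 pit3 -> P1=[2,4,2,5,4,3](0) P2=[2,5,5,0,4,5](1)
Move 2: P1 pit1 -> P1=[2,0,3,6,5,4](0) P2=[2,5,5,0,4,5](1)
Move 3: P1 pit4 -> P1=[2,0,3,6,0,5](1) P2=[3,6,6,0,4,5](1)
Move 4: P2 pit2 -> P1=[3,1,3,6,0,5](1) P2=[3,6,0,1,5,6](2)
Move 5: P2 pit0 -> P1=[3,1,3,6,0,5](1) P2=[0,7,1,2,5,6](2)
Move 6: P2 pit1 -> P1=[4,2,3,6,0,5](1) P2=[0,0,2,3,6,7](3)
Move 7: P2 pit4 -> P1=[5,3,4,7,0,5](1) P2=[0,0,2,3,0,8](4)
Move 8: P2 pit5 -> P1=[6,4,5,8,1,0](1) P2=[0,0,2,3,0,0](12)

Answer: 6 4 5 8 1 0 1 0 0 2 3 0 0 12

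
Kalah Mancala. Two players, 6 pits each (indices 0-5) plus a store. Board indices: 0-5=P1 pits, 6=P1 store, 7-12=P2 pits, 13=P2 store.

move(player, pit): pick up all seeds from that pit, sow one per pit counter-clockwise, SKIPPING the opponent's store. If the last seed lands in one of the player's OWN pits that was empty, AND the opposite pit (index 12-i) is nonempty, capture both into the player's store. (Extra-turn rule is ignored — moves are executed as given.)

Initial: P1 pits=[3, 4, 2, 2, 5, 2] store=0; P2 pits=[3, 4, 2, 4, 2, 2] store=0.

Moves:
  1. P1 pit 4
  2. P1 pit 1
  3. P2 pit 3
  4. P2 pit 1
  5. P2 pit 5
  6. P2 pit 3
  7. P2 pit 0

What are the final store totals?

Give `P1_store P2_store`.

Answer: 1 3

Derivation:
Move 1: P1 pit4 -> P1=[3,4,2,2,0,3](1) P2=[4,5,3,4,2,2](0)
Move 2: P1 pit1 -> P1=[3,0,3,3,1,4](1) P2=[4,5,3,4,2,2](0)
Move 3: P2 pit3 -> P1=[4,0,3,3,1,4](1) P2=[4,5,3,0,3,3](1)
Move 4: P2 pit1 -> P1=[4,0,3,3,1,4](1) P2=[4,0,4,1,4,4](2)
Move 5: P2 pit5 -> P1=[5,1,4,3,1,4](1) P2=[4,0,4,1,4,0](3)
Move 6: P2 pit3 -> P1=[5,1,4,3,1,4](1) P2=[4,0,4,0,5,0](3)
Move 7: P2 pit0 -> P1=[5,1,4,3,1,4](1) P2=[0,1,5,1,6,0](3)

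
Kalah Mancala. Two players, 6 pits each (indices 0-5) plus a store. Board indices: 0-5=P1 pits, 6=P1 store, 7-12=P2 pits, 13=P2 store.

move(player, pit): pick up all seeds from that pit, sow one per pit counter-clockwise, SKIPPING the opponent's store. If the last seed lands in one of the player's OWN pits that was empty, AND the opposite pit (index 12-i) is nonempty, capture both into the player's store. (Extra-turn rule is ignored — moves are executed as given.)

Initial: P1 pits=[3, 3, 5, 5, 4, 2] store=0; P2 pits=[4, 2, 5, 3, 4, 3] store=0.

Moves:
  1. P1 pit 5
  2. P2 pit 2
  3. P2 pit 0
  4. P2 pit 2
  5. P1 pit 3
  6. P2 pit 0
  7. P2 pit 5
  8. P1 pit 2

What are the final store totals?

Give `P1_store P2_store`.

Answer: 3 2

Derivation:
Move 1: P1 pit5 -> P1=[3,3,5,5,4,0](1) P2=[5,2,5,3,4,3](0)
Move 2: P2 pit2 -> P1=[4,3,5,5,4,0](1) P2=[5,2,0,4,5,4](1)
Move 3: P2 pit0 -> P1=[4,3,5,5,4,0](1) P2=[0,3,1,5,6,5](1)
Move 4: P2 pit2 -> P1=[4,3,5,5,4,0](1) P2=[0,3,0,6,6,5](1)
Move 5: P1 pit3 -> P1=[4,3,5,0,5,1](2) P2=[1,4,0,6,6,5](1)
Move 6: P2 pit0 -> P1=[4,3,5,0,5,1](2) P2=[0,5,0,6,6,5](1)
Move 7: P2 pit5 -> P1=[5,4,6,1,5,1](2) P2=[0,5,0,6,6,0](2)
Move 8: P1 pit2 -> P1=[5,4,0,2,6,2](3) P2=[1,6,0,6,6,0](2)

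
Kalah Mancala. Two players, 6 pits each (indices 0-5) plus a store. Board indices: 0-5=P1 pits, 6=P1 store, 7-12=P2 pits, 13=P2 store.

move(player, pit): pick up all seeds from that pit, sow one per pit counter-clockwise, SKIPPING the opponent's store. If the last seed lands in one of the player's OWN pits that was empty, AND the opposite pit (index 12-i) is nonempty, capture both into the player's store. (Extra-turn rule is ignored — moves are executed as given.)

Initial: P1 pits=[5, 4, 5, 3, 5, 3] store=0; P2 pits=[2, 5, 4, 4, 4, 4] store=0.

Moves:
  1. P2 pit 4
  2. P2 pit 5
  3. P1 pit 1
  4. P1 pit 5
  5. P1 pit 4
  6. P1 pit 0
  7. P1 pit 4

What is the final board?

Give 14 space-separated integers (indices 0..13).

Move 1: P2 pit4 -> P1=[6,5,5,3,5,3](0) P2=[2,5,4,4,0,5](1)
Move 2: P2 pit5 -> P1=[7,6,6,4,5,3](0) P2=[2,5,4,4,0,0](2)
Move 3: P1 pit1 -> P1=[7,0,7,5,6,4](1) P2=[3,5,4,4,0,0](2)
Move 4: P1 pit5 -> P1=[7,0,7,5,6,0](2) P2=[4,6,5,4,0,0](2)
Move 5: P1 pit4 -> P1=[7,0,7,5,0,1](3) P2=[5,7,6,5,0,0](2)
Move 6: P1 pit0 -> P1=[0,1,8,6,1,2](4) P2=[6,7,6,5,0,0](2)
Move 7: P1 pit4 -> P1=[0,1,8,6,0,3](4) P2=[6,7,6,5,0,0](2)

Answer: 0 1 8 6 0 3 4 6 7 6 5 0 0 2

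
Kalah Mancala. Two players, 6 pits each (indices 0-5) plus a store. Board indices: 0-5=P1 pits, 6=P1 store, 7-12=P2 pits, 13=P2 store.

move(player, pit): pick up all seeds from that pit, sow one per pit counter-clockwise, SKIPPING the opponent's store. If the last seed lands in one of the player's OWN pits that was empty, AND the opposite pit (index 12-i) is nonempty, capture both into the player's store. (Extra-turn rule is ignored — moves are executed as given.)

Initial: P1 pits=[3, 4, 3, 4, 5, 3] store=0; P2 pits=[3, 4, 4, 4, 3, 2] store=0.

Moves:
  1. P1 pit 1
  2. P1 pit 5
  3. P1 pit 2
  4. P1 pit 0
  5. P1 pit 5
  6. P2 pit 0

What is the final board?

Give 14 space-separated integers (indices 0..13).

Answer: 0 1 1 7 7 0 3 0 6 6 5 4 2 0

Derivation:
Move 1: P1 pit1 -> P1=[3,0,4,5,6,4](0) P2=[3,4,4,4,3,2](0)
Move 2: P1 pit5 -> P1=[3,0,4,5,6,0](1) P2=[4,5,5,4,3,2](0)
Move 3: P1 pit2 -> P1=[3,0,0,6,7,1](2) P2=[4,5,5,4,3,2](0)
Move 4: P1 pit0 -> P1=[0,1,1,7,7,1](2) P2=[4,5,5,4,3,2](0)
Move 5: P1 pit5 -> P1=[0,1,1,7,7,0](3) P2=[4,5,5,4,3,2](0)
Move 6: P2 pit0 -> P1=[0,1,1,7,7,0](3) P2=[0,6,6,5,4,2](0)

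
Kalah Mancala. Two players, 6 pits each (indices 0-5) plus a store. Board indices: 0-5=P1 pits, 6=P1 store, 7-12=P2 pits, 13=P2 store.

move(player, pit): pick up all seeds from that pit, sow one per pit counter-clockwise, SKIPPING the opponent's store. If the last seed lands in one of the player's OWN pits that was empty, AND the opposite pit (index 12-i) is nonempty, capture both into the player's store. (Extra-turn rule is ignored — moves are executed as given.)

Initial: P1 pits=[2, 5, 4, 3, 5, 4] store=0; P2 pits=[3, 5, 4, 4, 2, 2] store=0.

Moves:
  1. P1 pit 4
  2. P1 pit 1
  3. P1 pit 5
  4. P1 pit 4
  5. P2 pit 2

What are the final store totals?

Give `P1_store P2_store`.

Answer: 9 1

Derivation:
Move 1: P1 pit4 -> P1=[2,5,4,3,0,5](1) P2=[4,6,5,4,2,2](0)
Move 2: P1 pit1 -> P1=[2,0,5,4,1,6](2) P2=[4,6,5,4,2,2](0)
Move 3: P1 pit5 -> P1=[2,0,5,4,1,0](3) P2=[5,7,6,5,3,2](0)
Move 4: P1 pit4 -> P1=[2,0,5,4,0,0](9) P2=[0,7,6,5,3,2](0)
Move 5: P2 pit2 -> P1=[3,1,5,4,0,0](9) P2=[0,7,0,6,4,3](1)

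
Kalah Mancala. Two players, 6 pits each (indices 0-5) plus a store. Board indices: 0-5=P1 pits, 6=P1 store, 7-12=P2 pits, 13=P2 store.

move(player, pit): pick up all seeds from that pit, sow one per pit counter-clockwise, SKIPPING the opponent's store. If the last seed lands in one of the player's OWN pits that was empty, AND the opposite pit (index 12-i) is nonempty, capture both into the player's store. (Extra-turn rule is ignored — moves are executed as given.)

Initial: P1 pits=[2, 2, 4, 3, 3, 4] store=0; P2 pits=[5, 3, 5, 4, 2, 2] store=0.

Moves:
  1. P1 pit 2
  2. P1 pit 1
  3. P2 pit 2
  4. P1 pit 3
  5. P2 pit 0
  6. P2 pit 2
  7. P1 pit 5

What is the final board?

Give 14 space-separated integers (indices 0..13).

Answer: 3 0 1 0 5 0 3 1 6 1 8 5 4 2

Derivation:
Move 1: P1 pit2 -> P1=[2,2,0,4,4,5](1) P2=[5,3,5,4,2,2](0)
Move 2: P1 pit1 -> P1=[2,0,1,5,4,5](1) P2=[5,3,5,4,2,2](0)
Move 3: P2 pit2 -> P1=[3,0,1,5,4,5](1) P2=[5,3,0,5,3,3](1)
Move 4: P1 pit3 -> P1=[3,0,1,0,5,6](2) P2=[6,4,0,5,3,3](1)
Move 5: P2 pit0 -> P1=[3,0,1,0,5,6](2) P2=[0,5,1,6,4,4](2)
Move 6: P2 pit2 -> P1=[3,0,1,0,5,6](2) P2=[0,5,0,7,4,4](2)
Move 7: P1 pit5 -> P1=[3,0,1,0,5,0](3) P2=[1,6,1,8,5,4](2)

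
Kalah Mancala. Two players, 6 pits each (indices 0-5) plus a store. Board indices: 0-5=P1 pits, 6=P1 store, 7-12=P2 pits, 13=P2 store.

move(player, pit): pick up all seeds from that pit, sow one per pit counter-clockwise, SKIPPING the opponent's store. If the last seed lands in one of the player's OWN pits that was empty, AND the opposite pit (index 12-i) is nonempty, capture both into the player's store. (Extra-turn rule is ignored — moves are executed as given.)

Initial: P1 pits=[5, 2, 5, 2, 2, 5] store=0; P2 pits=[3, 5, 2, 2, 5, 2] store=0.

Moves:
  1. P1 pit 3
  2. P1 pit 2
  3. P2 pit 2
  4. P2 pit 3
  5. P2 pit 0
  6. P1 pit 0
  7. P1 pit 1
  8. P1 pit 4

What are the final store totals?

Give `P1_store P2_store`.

Move 1: P1 pit3 -> P1=[5,2,5,0,3,6](0) P2=[3,5,2,2,5,2](0)
Move 2: P1 pit2 -> P1=[5,2,0,1,4,7](1) P2=[4,5,2,2,5,2](0)
Move 3: P2 pit2 -> P1=[5,2,0,1,4,7](1) P2=[4,5,0,3,6,2](0)
Move 4: P2 pit3 -> P1=[5,2,0,1,4,7](1) P2=[4,5,0,0,7,3](1)
Move 5: P2 pit0 -> P1=[5,2,0,1,4,7](1) P2=[0,6,1,1,8,3](1)
Move 6: P1 pit0 -> P1=[0,3,1,2,5,8](1) P2=[0,6,1,1,8,3](1)
Move 7: P1 pit1 -> P1=[0,0,2,3,6,8](1) P2=[0,6,1,1,8,3](1)
Move 8: P1 pit4 -> P1=[0,0,2,3,0,9](2) P2=[1,7,2,2,8,3](1)

Answer: 2 1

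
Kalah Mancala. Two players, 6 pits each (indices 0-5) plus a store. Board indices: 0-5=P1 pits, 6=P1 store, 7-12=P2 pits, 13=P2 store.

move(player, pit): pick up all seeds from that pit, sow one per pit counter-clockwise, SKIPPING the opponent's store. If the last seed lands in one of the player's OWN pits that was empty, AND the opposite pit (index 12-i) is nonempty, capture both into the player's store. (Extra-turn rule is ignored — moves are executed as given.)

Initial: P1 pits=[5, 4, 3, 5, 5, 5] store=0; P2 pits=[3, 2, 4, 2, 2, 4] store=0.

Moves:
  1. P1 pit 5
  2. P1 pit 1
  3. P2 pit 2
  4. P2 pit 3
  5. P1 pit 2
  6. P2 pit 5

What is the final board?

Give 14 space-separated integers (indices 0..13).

Move 1: P1 pit5 -> P1=[5,4,3,5,5,0](1) P2=[4,3,5,3,2,4](0)
Move 2: P1 pit1 -> P1=[5,0,4,6,6,0](6) P2=[0,3,5,3,2,4](0)
Move 3: P2 pit2 -> P1=[6,0,4,6,6,0](6) P2=[0,3,0,4,3,5](1)
Move 4: P2 pit3 -> P1=[7,0,4,6,6,0](6) P2=[0,3,0,0,4,6](2)
Move 5: P1 pit2 -> P1=[7,0,0,7,7,1](7) P2=[0,3,0,0,4,6](2)
Move 6: P2 pit5 -> P1=[8,1,1,8,8,1](7) P2=[0,3,0,0,4,0](3)

Answer: 8 1 1 8 8 1 7 0 3 0 0 4 0 3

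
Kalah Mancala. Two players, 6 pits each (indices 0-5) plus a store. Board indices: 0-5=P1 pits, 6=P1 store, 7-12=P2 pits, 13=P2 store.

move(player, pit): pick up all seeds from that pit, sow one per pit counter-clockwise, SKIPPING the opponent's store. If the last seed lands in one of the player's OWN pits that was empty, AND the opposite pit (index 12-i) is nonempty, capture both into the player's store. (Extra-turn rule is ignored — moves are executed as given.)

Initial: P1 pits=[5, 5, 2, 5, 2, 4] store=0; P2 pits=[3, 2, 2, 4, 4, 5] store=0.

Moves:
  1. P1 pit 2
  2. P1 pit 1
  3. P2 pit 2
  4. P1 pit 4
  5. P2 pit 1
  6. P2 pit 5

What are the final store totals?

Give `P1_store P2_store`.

Answer: 2 1

Derivation:
Move 1: P1 pit2 -> P1=[5,5,0,6,3,4](0) P2=[3,2,2,4,4,5](0)
Move 2: P1 pit1 -> P1=[5,0,1,7,4,5](1) P2=[3,2,2,4,4,5](0)
Move 3: P2 pit2 -> P1=[5,0,1,7,4,5](1) P2=[3,2,0,5,5,5](0)
Move 4: P1 pit4 -> P1=[5,0,1,7,0,6](2) P2=[4,3,0,5,5,5](0)
Move 5: P2 pit1 -> P1=[5,0,1,7,0,6](2) P2=[4,0,1,6,6,5](0)
Move 6: P2 pit5 -> P1=[6,1,2,8,0,6](2) P2=[4,0,1,6,6,0](1)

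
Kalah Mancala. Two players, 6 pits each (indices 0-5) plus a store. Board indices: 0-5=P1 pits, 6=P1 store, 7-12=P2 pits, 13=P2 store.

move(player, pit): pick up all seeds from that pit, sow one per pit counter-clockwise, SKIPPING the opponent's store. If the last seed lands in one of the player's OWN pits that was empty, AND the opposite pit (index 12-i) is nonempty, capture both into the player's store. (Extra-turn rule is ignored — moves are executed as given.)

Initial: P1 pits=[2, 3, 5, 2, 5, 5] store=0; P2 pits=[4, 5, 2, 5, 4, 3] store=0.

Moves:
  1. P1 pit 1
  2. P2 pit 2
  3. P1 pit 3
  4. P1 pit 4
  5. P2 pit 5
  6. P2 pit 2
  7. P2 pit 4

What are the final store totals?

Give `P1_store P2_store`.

Move 1: P1 pit1 -> P1=[2,0,6,3,6,5](0) P2=[4,5,2,5,4,3](0)
Move 2: P2 pit2 -> P1=[2,0,6,3,6,5](0) P2=[4,5,0,6,5,3](0)
Move 3: P1 pit3 -> P1=[2,0,6,0,7,6](1) P2=[4,5,0,6,5,3](0)
Move 4: P1 pit4 -> P1=[2,0,6,0,0,7](2) P2=[5,6,1,7,6,3](0)
Move 5: P2 pit5 -> P1=[3,1,6,0,0,7](2) P2=[5,6,1,7,6,0](1)
Move 6: P2 pit2 -> P1=[3,1,6,0,0,7](2) P2=[5,6,0,8,6,0](1)
Move 7: P2 pit4 -> P1=[4,2,7,1,0,7](2) P2=[5,6,0,8,0,1](2)

Answer: 2 2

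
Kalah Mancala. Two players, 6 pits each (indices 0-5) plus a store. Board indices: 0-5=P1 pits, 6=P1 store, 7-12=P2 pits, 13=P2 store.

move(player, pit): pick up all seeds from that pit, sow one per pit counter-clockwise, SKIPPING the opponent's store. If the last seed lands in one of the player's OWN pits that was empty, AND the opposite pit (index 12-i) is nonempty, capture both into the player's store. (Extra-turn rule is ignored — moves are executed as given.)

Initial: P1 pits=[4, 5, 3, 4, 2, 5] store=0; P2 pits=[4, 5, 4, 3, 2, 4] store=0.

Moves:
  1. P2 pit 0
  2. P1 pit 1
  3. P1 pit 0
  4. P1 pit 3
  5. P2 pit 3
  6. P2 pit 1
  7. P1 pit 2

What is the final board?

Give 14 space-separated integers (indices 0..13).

Move 1: P2 pit0 -> P1=[4,5,3,4,2,5](0) P2=[0,6,5,4,3,4](0)
Move 2: P1 pit1 -> P1=[4,0,4,5,3,6](1) P2=[0,6,5,4,3,4](0)
Move 3: P1 pit0 -> P1=[0,1,5,6,4,6](1) P2=[0,6,5,4,3,4](0)
Move 4: P1 pit3 -> P1=[0,1,5,0,5,7](2) P2=[1,7,6,4,3,4](0)
Move 5: P2 pit3 -> P1=[1,1,5,0,5,7](2) P2=[1,7,6,0,4,5](1)
Move 6: P2 pit1 -> P1=[2,2,5,0,5,7](2) P2=[1,0,7,1,5,6](2)
Move 7: P1 pit2 -> P1=[2,2,0,1,6,8](3) P2=[2,0,7,1,5,6](2)

Answer: 2 2 0 1 6 8 3 2 0 7 1 5 6 2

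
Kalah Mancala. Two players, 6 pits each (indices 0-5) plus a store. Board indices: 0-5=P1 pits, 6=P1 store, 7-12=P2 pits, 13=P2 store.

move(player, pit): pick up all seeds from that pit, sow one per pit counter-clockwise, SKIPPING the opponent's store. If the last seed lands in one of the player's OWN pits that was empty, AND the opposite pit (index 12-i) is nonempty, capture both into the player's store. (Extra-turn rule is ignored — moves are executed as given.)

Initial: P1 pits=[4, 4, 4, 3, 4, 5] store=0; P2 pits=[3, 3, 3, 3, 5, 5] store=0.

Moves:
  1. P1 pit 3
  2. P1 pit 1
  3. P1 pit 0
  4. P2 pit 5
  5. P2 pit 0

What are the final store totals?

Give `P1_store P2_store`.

Move 1: P1 pit3 -> P1=[4,4,4,0,5,6](1) P2=[3,3,3,3,5,5](0)
Move 2: P1 pit1 -> P1=[4,0,5,1,6,7](1) P2=[3,3,3,3,5,5](0)
Move 3: P1 pit0 -> P1=[0,1,6,2,7,7](1) P2=[3,3,3,3,5,5](0)
Move 4: P2 pit5 -> P1=[1,2,7,3,7,7](1) P2=[3,3,3,3,5,0](1)
Move 5: P2 pit0 -> P1=[1,2,7,3,7,7](1) P2=[0,4,4,4,5,0](1)

Answer: 1 1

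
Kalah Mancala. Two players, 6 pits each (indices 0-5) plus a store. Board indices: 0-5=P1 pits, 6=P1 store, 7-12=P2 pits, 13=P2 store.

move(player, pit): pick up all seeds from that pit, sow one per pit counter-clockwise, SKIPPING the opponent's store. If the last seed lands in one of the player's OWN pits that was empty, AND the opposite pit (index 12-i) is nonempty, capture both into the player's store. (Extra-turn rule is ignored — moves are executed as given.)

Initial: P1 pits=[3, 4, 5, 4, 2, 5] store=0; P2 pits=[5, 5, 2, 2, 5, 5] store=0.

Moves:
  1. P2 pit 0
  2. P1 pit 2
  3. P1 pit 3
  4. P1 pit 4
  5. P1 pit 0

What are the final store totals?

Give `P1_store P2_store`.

Answer: 7 0

Derivation:
Move 1: P2 pit0 -> P1=[3,4,5,4,2,5](0) P2=[0,6,3,3,6,6](0)
Move 2: P1 pit2 -> P1=[3,4,0,5,3,6](1) P2=[1,6,3,3,6,6](0)
Move 3: P1 pit3 -> P1=[3,4,0,0,4,7](2) P2=[2,7,3,3,6,6](0)
Move 4: P1 pit4 -> P1=[3,4,0,0,0,8](3) P2=[3,8,3,3,6,6](0)
Move 5: P1 pit0 -> P1=[0,5,1,0,0,8](7) P2=[3,8,0,3,6,6](0)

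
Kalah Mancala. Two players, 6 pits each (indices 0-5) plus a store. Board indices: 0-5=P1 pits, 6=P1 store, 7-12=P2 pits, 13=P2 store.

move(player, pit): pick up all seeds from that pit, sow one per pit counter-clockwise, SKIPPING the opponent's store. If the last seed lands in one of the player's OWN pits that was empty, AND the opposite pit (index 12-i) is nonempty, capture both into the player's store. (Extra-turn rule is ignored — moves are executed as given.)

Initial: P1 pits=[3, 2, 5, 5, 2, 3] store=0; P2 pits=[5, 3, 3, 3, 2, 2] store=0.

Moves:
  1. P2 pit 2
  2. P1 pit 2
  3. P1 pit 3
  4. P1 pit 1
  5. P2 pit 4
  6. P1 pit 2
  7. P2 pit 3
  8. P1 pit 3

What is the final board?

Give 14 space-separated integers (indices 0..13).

Move 1: P2 pit2 -> P1=[3,2,5,5,2,3](0) P2=[5,3,0,4,3,3](0)
Move 2: P1 pit2 -> P1=[3,2,0,6,3,4](1) P2=[6,3,0,4,3,3](0)
Move 3: P1 pit3 -> P1=[3,2,0,0,4,5](2) P2=[7,4,1,4,3,3](0)
Move 4: P1 pit1 -> P1=[3,0,1,0,4,5](4) P2=[7,4,0,4,3,3](0)
Move 5: P2 pit4 -> P1=[4,0,1,0,4,5](4) P2=[7,4,0,4,0,4](1)
Move 6: P1 pit2 -> P1=[4,0,0,1,4,5](4) P2=[7,4,0,4,0,4](1)
Move 7: P2 pit3 -> P1=[5,0,0,1,4,5](4) P2=[7,4,0,0,1,5](2)
Move 8: P1 pit3 -> P1=[5,0,0,0,5,5](4) P2=[7,4,0,0,1,5](2)

Answer: 5 0 0 0 5 5 4 7 4 0 0 1 5 2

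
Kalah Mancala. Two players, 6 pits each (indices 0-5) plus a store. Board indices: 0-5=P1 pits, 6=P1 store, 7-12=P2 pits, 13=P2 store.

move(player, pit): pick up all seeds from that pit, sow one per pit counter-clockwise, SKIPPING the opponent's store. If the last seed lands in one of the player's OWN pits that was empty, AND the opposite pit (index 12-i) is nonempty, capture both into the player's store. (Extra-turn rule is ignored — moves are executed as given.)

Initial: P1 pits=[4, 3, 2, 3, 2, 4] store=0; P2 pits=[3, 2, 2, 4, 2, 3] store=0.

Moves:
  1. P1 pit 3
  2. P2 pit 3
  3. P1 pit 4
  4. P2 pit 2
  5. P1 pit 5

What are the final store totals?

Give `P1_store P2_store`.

Answer: 3 1

Derivation:
Move 1: P1 pit3 -> P1=[4,3,2,0,3,5](1) P2=[3,2,2,4,2,3](0)
Move 2: P2 pit3 -> P1=[5,3,2,0,3,5](1) P2=[3,2,2,0,3,4](1)
Move 3: P1 pit4 -> P1=[5,3,2,0,0,6](2) P2=[4,2,2,0,3,4](1)
Move 4: P2 pit2 -> P1=[5,3,2,0,0,6](2) P2=[4,2,0,1,4,4](1)
Move 5: P1 pit5 -> P1=[5,3,2,0,0,0](3) P2=[5,3,1,2,5,4](1)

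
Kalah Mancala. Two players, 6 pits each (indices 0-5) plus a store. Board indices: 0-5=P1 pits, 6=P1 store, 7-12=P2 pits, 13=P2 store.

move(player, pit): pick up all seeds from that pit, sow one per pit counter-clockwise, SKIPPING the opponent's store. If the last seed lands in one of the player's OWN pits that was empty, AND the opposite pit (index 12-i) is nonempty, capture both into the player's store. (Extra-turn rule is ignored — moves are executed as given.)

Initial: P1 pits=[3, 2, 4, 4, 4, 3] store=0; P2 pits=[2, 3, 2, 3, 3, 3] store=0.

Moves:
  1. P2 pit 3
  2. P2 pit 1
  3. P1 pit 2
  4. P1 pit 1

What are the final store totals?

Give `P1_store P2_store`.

Move 1: P2 pit3 -> P1=[3,2,4,4,4,3](0) P2=[2,3,2,0,4,4](1)
Move 2: P2 pit1 -> P1=[3,2,4,4,4,3](0) P2=[2,0,3,1,5,4](1)
Move 3: P1 pit2 -> P1=[3,2,0,5,5,4](1) P2=[2,0,3,1,5,4](1)
Move 4: P1 pit1 -> P1=[3,0,1,6,5,4](1) P2=[2,0,3,1,5,4](1)

Answer: 1 1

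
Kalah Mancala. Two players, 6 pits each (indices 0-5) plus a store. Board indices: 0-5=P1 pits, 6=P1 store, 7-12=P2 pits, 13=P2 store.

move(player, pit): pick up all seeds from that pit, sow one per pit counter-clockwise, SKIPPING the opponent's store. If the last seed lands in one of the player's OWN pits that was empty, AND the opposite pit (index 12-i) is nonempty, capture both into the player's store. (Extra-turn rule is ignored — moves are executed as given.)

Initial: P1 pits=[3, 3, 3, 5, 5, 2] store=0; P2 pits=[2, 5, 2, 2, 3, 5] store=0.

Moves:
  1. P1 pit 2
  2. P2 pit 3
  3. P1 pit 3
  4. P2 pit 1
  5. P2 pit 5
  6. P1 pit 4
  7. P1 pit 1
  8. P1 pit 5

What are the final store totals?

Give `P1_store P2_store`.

Answer: 3 2

Derivation:
Move 1: P1 pit2 -> P1=[3,3,0,6,6,3](0) P2=[2,5,2,2,3,5](0)
Move 2: P2 pit3 -> P1=[3,3,0,6,6,3](0) P2=[2,5,2,0,4,6](0)
Move 3: P1 pit3 -> P1=[3,3,0,0,7,4](1) P2=[3,6,3,0,4,6](0)
Move 4: P2 pit1 -> P1=[4,3,0,0,7,4](1) P2=[3,0,4,1,5,7](1)
Move 5: P2 pit5 -> P1=[5,4,1,1,8,5](1) P2=[3,0,4,1,5,0](2)
Move 6: P1 pit4 -> P1=[5,4,1,1,0,6](2) P2=[4,1,5,2,6,1](2)
Move 7: P1 pit1 -> P1=[5,0,2,2,1,7](2) P2=[4,1,5,2,6,1](2)
Move 8: P1 pit5 -> P1=[5,0,2,2,1,0](3) P2=[5,2,6,3,7,2](2)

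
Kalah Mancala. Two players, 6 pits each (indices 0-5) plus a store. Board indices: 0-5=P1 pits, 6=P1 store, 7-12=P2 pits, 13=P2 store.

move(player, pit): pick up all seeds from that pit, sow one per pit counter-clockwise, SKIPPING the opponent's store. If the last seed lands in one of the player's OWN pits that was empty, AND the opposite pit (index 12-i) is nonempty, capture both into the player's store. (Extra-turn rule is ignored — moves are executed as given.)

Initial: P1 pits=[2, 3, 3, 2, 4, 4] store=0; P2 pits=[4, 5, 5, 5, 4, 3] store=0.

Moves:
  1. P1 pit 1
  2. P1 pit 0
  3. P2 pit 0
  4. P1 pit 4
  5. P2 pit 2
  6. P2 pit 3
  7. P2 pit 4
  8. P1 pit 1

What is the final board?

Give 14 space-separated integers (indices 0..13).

Move 1: P1 pit1 -> P1=[2,0,4,3,5,4](0) P2=[4,5,5,5,4,3](0)
Move 2: P1 pit0 -> P1=[0,1,5,3,5,4](0) P2=[4,5,5,5,4,3](0)
Move 3: P2 pit0 -> P1=[0,1,5,3,5,4](0) P2=[0,6,6,6,5,3](0)
Move 4: P1 pit4 -> P1=[0,1,5,3,0,5](1) P2=[1,7,7,6,5,3](0)
Move 5: P2 pit2 -> P1=[1,2,6,3,0,5](1) P2=[1,7,0,7,6,4](1)
Move 6: P2 pit3 -> P1=[2,3,7,4,0,5](1) P2=[1,7,0,0,7,5](2)
Move 7: P2 pit4 -> P1=[3,4,8,5,1,5](1) P2=[1,7,0,0,0,6](3)
Move 8: P1 pit1 -> P1=[3,0,9,6,2,6](1) P2=[1,7,0,0,0,6](3)

Answer: 3 0 9 6 2 6 1 1 7 0 0 0 6 3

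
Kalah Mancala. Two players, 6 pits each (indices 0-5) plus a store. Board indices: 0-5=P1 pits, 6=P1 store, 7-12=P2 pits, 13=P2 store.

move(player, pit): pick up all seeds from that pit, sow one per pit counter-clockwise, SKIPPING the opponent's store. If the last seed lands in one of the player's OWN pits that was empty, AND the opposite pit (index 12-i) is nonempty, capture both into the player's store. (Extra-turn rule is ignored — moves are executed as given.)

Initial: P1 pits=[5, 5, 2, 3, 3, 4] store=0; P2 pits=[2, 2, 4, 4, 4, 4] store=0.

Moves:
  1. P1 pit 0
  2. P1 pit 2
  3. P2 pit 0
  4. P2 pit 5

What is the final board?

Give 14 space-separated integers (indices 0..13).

Answer: 1 7 1 5 5 6 0 0 3 5 4 4 0 1

Derivation:
Move 1: P1 pit0 -> P1=[0,6,3,4,4,5](0) P2=[2,2,4,4,4,4](0)
Move 2: P1 pit2 -> P1=[0,6,0,5,5,6](0) P2=[2,2,4,4,4,4](0)
Move 3: P2 pit0 -> P1=[0,6,0,5,5,6](0) P2=[0,3,5,4,4,4](0)
Move 4: P2 pit5 -> P1=[1,7,1,5,5,6](0) P2=[0,3,5,4,4,0](1)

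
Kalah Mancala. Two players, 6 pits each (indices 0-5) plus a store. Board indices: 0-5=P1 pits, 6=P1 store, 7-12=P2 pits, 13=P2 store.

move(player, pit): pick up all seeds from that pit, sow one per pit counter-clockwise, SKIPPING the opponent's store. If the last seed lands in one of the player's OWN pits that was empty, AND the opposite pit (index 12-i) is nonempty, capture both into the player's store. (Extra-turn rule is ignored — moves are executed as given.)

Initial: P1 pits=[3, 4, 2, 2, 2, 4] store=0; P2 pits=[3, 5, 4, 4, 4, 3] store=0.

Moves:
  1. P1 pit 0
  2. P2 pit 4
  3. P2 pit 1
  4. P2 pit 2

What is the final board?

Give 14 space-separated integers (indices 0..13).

Answer: 2 6 3 3 2 4 0 3 0 0 6 2 6 3

Derivation:
Move 1: P1 pit0 -> P1=[0,5,3,3,2,4](0) P2=[3,5,4,4,4,3](0)
Move 2: P2 pit4 -> P1=[1,6,3,3,2,4](0) P2=[3,5,4,4,0,4](1)
Move 3: P2 pit1 -> P1=[1,6,3,3,2,4](0) P2=[3,0,5,5,1,5](2)
Move 4: P2 pit2 -> P1=[2,6,3,3,2,4](0) P2=[3,0,0,6,2,6](3)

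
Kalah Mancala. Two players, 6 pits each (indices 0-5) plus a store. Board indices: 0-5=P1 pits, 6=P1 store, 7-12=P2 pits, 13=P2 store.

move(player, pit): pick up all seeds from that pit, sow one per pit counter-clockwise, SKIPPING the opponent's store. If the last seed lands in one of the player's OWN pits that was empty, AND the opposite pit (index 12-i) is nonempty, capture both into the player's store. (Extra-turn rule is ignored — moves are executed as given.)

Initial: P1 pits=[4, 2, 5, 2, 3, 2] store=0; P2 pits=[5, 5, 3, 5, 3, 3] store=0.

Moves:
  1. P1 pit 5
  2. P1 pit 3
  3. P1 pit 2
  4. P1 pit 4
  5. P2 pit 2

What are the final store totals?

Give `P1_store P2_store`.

Move 1: P1 pit5 -> P1=[4,2,5,2,3,0](1) P2=[6,5,3,5,3,3](0)
Move 2: P1 pit3 -> P1=[4,2,5,0,4,0](8) P2=[0,5,3,5,3,3](0)
Move 3: P1 pit2 -> P1=[4,2,0,1,5,1](9) P2=[1,5,3,5,3,3](0)
Move 4: P1 pit4 -> P1=[4,2,0,1,0,2](10) P2=[2,6,4,5,3,3](0)
Move 5: P2 pit2 -> P1=[4,2,0,1,0,2](10) P2=[2,6,0,6,4,4](1)

Answer: 10 1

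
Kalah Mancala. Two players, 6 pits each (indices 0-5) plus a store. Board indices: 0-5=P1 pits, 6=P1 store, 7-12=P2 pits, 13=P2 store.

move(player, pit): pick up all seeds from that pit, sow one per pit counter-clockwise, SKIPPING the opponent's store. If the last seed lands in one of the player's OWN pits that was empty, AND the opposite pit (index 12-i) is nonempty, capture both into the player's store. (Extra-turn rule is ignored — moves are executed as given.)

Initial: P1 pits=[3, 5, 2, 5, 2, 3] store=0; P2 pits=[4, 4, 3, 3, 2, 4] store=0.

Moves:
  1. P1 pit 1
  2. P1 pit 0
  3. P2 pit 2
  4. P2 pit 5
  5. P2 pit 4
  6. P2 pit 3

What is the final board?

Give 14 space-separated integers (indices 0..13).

Answer: 3 2 5 8 3 4 1 4 4 0 0 1 2 3

Derivation:
Move 1: P1 pit1 -> P1=[3,0,3,6,3,4](1) P2=[4,4,3,3,2,4](0)
Move 2: P1 pit0 -> P1=[0,1,4,7,3,4](1) P2=[4,4,3,3,2,4](0)
Move 3: P2 pit2 -> P1=[0,1,4,7,3,4](1) P2=[4,4,0,4,3,5](0)
Move 4: P2 pit5 -> P1=[1,2,5,8,3,4](1) P2=[4,4,0,4,3,0](1)
Move 5: P2 pit4 -> P1=[2,2,5,8,3,4](1) P2=[4,4,0,4,0,1](2)
Move 6: P2 pit3 -> P1=[3,2,5,8,3,4](1) P2=[4,4,0,0,1,2](3)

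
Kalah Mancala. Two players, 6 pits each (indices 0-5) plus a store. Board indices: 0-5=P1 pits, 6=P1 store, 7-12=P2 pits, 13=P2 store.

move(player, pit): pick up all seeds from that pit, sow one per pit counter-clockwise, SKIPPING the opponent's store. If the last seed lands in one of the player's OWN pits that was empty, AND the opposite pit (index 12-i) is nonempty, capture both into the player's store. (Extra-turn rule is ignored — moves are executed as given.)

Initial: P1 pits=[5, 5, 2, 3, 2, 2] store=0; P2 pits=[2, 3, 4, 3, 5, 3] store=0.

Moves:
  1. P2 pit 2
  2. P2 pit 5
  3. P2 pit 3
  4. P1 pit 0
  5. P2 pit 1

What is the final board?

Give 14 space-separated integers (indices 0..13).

Answer: 0 7 4 4 3 3 1 3 0 1 1 8 1 3

Derivation:
Move 1: P2 pit2 -> P1=[5,5,2,3,2,2](0) P2=[2,3,0,4,6,4](1)
Move 2: P2 pit5 -> P1=[6,6,3,3,2,2](0) P2=[2,3,0,4,6,0](2)
Move 3: P2 pit3 -> P1=[7,6,3,3,2,2](0) P2=[2,3,0,0,7,1](3)
Move 4: P1 pit0 -> P1=[0,7,4,4,3,3](1) P2=[3,3,0,0,7,1](3)
Move 5: P2 pit1 -> P1=[0,7,4,4,3,3](1) P2=[3,0,1,1,8,1](3)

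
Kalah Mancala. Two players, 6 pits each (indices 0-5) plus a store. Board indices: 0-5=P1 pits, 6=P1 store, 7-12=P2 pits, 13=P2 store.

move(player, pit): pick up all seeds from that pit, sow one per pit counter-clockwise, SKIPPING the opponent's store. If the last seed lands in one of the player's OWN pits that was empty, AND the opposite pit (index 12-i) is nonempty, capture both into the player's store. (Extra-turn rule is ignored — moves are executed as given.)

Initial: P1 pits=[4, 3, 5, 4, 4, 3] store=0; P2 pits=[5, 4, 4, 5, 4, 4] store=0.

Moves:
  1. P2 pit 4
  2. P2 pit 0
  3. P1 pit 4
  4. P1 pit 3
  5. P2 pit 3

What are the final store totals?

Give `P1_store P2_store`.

Answer: 2 2

Derivation:
Move 1: P2 pit4 -> P1=[5,4,5,4,4,3](0) P2=[5,4,4,5,0,5](1)
Move 2: P2 pit0 -> P1=[5,4,5,4,4,3](0) P2=[0,5,5,6,1,6](1)
Move 3: P1 pit4 -> P1=[5,4,5,4,0,4](1) P2=[1,6,5,6,1,6](1)
Move 4: P1 pit3 -> P1=[5,4,5,0,1,5](2) P2=[2,6,5,6,1,6](1)
Move 5: P2 pit3 -> P1=[6,5,6,0,1,5](2) P2=[2,6,5,0,2,7](2)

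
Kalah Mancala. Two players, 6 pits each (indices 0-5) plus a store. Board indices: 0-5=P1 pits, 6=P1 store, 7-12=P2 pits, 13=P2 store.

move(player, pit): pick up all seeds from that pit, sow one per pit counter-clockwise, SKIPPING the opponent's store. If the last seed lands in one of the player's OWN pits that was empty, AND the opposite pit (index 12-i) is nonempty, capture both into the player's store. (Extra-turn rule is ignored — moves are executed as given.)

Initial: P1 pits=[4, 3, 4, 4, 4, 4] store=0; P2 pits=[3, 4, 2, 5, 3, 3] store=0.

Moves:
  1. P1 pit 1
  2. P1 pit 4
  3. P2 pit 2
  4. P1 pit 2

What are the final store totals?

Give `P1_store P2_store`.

Move 1: P1 pit1 -> P1=[4,0,5,5,5,4](0) P2=[3,4,2,5,3,3](0)
Move 2: P1 pit4 -> P1=[4,0,5,5,0,5](1) P2=[4,5,3,5,3,3](0)
Move 3: P2 pit2 -> P1=[4,0,5,5,0,5](1) P2=[4,5,0,6,4,4](0)
Move 4: P1 pit2 -> P1=[4,0,0,6,1,6](2) P2=[5,5,0,6,4,4](0)

Answer: 2 0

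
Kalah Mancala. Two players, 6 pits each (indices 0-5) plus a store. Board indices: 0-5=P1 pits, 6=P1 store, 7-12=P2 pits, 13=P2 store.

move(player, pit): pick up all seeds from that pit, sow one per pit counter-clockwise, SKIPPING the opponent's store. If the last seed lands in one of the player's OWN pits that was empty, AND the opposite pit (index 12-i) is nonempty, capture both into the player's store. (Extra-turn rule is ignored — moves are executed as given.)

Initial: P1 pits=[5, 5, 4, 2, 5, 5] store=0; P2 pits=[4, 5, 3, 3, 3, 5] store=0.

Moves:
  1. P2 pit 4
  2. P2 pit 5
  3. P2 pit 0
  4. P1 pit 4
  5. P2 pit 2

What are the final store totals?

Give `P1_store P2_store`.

Move 1: P2 pit4 -> P1=[6,5,4,2,5,5](0) P2=[4,5,3,3,0,6](1)
Move 2: P2 pit5 -> P1=[7,6,5,3,6,5](0) P2=[4,5,3,3,0,0](2)
Move 3: P2 pit0 -> P1=[7,0,5,3,6,5](0) P2=[0,6,4,4,0,0](9)
Move 4: P1 pit4 -> P1=[7,0,5,3,0,6](1) P2=[1,7,5,5,0,0](9)
Move 5: P2 pit2 -> P1=[8,0,5,3,0,6](1) P2=[1,7,0,6,1,1](10)

Answer: 1 10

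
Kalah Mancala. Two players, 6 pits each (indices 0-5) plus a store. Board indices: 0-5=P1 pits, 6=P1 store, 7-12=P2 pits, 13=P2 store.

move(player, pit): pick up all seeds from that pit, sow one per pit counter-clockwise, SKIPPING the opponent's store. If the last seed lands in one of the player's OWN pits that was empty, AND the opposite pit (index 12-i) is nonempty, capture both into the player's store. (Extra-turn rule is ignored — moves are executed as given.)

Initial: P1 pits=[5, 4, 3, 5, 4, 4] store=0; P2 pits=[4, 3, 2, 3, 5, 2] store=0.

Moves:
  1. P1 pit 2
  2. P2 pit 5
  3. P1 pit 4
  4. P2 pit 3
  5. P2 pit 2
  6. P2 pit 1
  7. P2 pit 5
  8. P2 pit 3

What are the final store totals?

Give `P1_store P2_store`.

Move 1: P1 pit2 -> P1=[5,4,0,6,5,5](0) P2=[4,3,2,3,5,2](0)
Move 2: P2 pit5 -> P1=[6,4,0,6,5,5](0) P2=[4,3,2,3,5,0](1)
Move 3: P1 pit4 -> P1=[6,4,0,6,0,6](1) P2=[5,4,3,3,5,0](1)
Move 4: P2 pit3 -> P1=[6,4,0,6,0,6](1) P2=[5,4,3,0,6,1](2)
Move 5: P2 pit2 -> P1=[6,4,0,6,0,6](1) P2=[5,4,0,1,7,2](2)
Move 6: P2 pit1 -> P1=[6,4,0,6,0,6](1) P2=[5,0,1,2,8,3](2)
Move 7: P2 pit5 -> P1=[7,5,0,6,0,6](1) P2=[5,0,1,2,8,0](3)
Move 8: P2 pit3 -> P1=[0,5,0,6,0,6](1) P2=[5,0,1,0,9,0](11)

Answer: 1 11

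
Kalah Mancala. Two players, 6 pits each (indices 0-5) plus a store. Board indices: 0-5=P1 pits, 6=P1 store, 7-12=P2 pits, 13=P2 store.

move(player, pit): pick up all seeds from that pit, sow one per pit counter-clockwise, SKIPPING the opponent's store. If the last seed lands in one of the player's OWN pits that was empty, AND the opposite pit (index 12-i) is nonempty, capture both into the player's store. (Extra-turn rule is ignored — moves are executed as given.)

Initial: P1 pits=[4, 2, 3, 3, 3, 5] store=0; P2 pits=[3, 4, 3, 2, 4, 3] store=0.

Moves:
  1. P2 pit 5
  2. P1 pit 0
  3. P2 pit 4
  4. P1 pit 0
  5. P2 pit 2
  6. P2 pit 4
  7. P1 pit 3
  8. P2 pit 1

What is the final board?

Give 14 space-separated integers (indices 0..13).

Move 1: P2 pit5 -> P1=[5,3,3,3,3,5](0) P2=[3,4,3,2,4,0](1)
Move 2: P1 pit0 -> P1=[0,4,4,4,4,6](0) P2=[3,4,3,2,4,0](1)
Move 3: P2 pit4 -> P1=[1,5,4,4,4,6](0) P2=[3,4,3,2,0,1](2)
Move 4: P1 pit0 -> P1=[0,6,4,4,4,6](0) P2=[3,4,3,2,0,1](2)
Move 5: P2 pit2 -> P1=[0,6,4,4,4,6](0) P2=[3,4,0,3,1,2](2)
Move 6: P2 pit4 -> P1=[0,6,4,4,4,6](0) P2=[3,4,0,3,0,3](2)
Move 7: P1 pit3 -> P1=[0,6,4,0,5,7](1) P2=[4,4,0,3,0,3](2)
Move 8: P2 pit1 -> P1=[0,6,4,0,5,7](1) P2=[4,0,1,4,1,4](2)

Answer: 0 6 4 0 5 7 1 4 0 1 4 1 4 2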